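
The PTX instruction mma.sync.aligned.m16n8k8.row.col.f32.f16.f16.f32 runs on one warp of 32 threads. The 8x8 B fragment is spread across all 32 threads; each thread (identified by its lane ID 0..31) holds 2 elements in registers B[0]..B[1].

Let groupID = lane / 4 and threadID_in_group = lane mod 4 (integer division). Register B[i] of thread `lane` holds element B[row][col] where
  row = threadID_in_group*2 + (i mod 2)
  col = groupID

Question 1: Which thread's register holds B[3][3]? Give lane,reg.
13,1

c: 3->gid=3  r: 3->tid=1,i&1=1
L=3*4+1=13  i=1=1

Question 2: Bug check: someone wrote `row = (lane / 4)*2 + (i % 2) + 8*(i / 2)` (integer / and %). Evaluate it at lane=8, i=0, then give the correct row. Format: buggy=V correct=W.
`(lane / 4)*2 + (i % 2) + 8*(i / 2)`[8,0]=>4
L=8=>grp=8>>2=2, tig=8&3=0
[0]=>row 0·2+0=0  col grp=2
row: 4 vs 0

buggy=4 correct=0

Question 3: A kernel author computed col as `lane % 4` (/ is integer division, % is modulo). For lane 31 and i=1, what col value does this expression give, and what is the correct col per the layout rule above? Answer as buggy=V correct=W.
`lane % 4`[31,1]->3
31: gid=7,tid=3
[1] (3*2+1,7) = (7,7)
col: 3 vs 7

buggy=3 correct=7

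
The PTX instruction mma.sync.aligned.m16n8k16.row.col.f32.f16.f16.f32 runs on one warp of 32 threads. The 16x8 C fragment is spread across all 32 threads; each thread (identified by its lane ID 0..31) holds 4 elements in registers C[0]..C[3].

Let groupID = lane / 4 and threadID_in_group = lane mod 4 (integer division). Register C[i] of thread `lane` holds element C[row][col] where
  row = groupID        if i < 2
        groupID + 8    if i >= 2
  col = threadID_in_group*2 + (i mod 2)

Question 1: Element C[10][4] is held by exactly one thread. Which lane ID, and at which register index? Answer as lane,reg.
10,2

r=10→G=2,rhi=1  c=4→T=2,p=0
L=2*4+2=10  i=1*2+0=2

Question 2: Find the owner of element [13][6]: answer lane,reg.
23,2

r: 13->gid=5,r8=1  c: 6->tid=3,i&1=0
L=5*4+3=23  i=1*2+0=2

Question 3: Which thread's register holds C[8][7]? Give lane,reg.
r=8->g=0,rb=1  c=7->t=3,b0=1
L=0*4+3=3  i=1*2+1=3

3,3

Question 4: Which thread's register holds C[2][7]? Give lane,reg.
11,1

r:2=>grp=2,rB=0  c:7=>tig=3,lo=1
L=2*4+3=11  i=0*2+1=1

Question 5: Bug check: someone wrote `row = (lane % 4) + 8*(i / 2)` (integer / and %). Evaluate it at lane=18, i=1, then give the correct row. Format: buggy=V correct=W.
buggy=2 correct=4

`(lane % 4) + 8*(i / 2)`[18,1]->2
18: gid=4,tid=2
[1] (4+0,2*2+1) = (4,5)
row: 2 vs 4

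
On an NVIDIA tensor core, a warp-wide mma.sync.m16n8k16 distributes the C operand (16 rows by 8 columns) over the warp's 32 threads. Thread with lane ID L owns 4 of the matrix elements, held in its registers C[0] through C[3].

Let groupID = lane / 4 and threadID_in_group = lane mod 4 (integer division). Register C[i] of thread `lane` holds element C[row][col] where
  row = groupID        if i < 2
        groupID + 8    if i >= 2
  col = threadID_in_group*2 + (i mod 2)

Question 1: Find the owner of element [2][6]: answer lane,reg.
11,0

r=2→G=2,rhi=0  c=6→T=3,p=0
L=2*4+3=11  i=0*2+0=0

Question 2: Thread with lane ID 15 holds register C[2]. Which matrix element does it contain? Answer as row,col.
11,6

15: gr=3,th=3
[2] (3+8,3*2+0) = (11,6)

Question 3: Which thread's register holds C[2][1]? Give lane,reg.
r:2=>grp=2,rB=0  c:1=>tig=0,lo=1
L=2*4+0=8  i=0*2+1=1

8,1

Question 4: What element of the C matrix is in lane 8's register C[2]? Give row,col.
10,0

lane 8: gr=2 (8/4), th=0 (8%4)
i=2: r=2+8=10, c=0*2+0=0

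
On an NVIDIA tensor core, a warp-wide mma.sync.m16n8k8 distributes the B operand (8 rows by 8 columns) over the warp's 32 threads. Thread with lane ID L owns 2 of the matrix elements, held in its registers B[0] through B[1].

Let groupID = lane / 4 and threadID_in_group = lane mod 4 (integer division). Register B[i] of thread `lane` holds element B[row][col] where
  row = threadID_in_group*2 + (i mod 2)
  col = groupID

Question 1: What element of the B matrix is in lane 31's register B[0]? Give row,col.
L=31→G=31>>2=7, T=31&3=3
[0]→row 3·2+0=6  col G=7

6,7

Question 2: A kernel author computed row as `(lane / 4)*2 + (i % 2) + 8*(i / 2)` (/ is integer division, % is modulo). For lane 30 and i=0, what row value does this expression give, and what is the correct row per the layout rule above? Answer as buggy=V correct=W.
buggy=14 correct=4

`(lane / 4)*2 + (i % 2) + 8*(i / 2)`[30,0]⇒14
lane 30⇒30/4=7, 30 mod 4=2
i=0  r:2·2+0⇒4  c:7
row: 14 vs 4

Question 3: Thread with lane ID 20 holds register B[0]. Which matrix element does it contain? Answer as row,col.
0,5

lane 20: g=5 (20/4), t=0 (20%4)
i=0: r=0*2+0=0, c=g=5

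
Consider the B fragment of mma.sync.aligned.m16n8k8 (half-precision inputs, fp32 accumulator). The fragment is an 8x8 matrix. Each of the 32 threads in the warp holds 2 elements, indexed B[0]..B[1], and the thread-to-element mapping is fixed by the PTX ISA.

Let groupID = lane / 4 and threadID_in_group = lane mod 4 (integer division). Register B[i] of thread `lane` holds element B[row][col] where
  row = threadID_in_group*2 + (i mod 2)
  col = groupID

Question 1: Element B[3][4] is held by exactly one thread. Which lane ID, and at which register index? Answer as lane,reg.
c: 4->gid=4  r: 3->tid=1,i&1=1
L=4*4+1=17  i=1=1

17,1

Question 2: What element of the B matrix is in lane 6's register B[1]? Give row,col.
5,1

lane 6=>6/4=1, 6 mod 4=2
i=1  r:2·2+1=>5  c:1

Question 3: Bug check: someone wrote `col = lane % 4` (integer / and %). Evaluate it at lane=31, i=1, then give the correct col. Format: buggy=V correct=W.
`lane % 4`[31,1]→3
31: G=7,T=3
[1] (3*2+1,7) = (7,7)
col: 3 vs 7

buggy=3 correct=7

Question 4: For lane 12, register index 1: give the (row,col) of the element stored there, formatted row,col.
1,3

lane 12->12/4=3, 12 mod 4=0
i=1  r:2·0+1->1  c:3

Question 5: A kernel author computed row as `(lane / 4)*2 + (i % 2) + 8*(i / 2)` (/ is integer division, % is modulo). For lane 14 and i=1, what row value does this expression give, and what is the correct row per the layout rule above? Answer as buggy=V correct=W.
buggy=7 correct=5

`(lane / 4)*2 + (i % 2) + 8*(i / 2)`[14,1]->7
lane 14->14/4=3, 14 mod 4=2
i=1  r:2·2+1->5  c:3
row: 7 vs 5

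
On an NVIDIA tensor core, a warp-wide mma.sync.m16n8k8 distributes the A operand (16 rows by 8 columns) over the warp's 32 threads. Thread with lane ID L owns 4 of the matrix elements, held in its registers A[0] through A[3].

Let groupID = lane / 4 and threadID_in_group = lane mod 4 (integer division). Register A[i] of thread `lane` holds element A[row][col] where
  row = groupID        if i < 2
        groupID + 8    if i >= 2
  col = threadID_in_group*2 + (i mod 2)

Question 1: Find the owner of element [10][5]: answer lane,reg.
10,3

r=10->g=2,rb=1  c=5->t=2,b0=1
L=2*4+2=10  i=1*2+1=3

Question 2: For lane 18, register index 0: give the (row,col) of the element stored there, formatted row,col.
4,4

lane 18: grp=4 (18/4), tig=2 (18%4)
i=0: r=4+0=4, c=2*2+0=4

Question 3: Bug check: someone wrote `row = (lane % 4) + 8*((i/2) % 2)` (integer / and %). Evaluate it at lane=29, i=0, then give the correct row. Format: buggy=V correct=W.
buggy=1 correct=7

`(lane % 4) + 8*((i/2) % 2)`[29,0]->1
L=29->gid=29>>2=7, tid=29&3=1
[0]->row 7+0=7  col 1·2+0=2
row: 1 vs 7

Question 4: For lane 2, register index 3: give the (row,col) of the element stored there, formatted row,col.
2: grp=0,tig=2
[3] (0+8,2*2+1) = (8,5)

8,5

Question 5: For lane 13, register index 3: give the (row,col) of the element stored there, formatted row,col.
11,3

13: grp=3,tig=1
[3] (3+8,1*2+1) = (11,3)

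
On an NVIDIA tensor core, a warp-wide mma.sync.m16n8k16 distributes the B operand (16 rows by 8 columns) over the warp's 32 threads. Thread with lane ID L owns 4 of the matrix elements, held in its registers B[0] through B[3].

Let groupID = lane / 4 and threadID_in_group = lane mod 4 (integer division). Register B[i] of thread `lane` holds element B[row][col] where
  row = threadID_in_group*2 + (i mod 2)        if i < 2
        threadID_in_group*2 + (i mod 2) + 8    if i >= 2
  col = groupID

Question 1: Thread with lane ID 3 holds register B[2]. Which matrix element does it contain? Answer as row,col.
lane 3->3/4=0, 3 mod 4=3
i=2  r:2·3+0+8->14  c:0

14,0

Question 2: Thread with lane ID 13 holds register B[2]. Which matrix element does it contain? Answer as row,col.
10,3

13: gr=3,th=1
[2] (1*2+0+8,3) = (10,3)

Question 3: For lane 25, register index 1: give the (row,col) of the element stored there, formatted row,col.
25: gid=6,tid=1
[1] (1*2+1+0,6) = (3,6)

3,6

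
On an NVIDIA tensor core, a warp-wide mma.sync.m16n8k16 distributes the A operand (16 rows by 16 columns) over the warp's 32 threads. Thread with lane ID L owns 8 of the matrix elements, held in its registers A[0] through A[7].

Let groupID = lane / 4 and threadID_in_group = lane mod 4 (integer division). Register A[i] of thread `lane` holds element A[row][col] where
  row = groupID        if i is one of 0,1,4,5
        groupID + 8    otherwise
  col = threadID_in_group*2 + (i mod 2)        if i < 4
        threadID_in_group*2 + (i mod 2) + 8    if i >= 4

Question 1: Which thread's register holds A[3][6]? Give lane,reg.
15,0

r:3=>grp=3,rB=0  c:6=>cB=0,tig=3,lo=0
L=3*4+3=15  i=0*4+0*2+0=0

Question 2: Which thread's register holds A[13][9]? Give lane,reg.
r=13⇒gr=5,Rb=1  c=9⇒Cb=1,th=0,odd=1
L=5*4+0=20  i=1*4+1*2+1=7

20,7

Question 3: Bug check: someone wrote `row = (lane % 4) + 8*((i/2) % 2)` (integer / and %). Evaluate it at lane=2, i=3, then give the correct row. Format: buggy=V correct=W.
`(lane % 4) + 8*((i/2) % 2)`[2,3]→10
lane 2→2/4=0, 2 mod 4=2
i=3  r:0+8→8  c:2·2+1+0→5
row: 10 vs 8

buggy=10 correct=8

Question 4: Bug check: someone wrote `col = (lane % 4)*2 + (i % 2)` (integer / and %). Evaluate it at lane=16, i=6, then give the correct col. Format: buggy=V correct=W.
buggy=0 correct=8

`(lane % 4)*2 + (i % 2)`[16,6]=>0
16: grp=4,tig=0
[6] (4+8,0*2+0+8) = (12,8)
col: 0 vs 8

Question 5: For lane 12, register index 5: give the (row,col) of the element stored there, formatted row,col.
12: gr=3,th=0
[5] (3+0,0*2+1+8) = (3,9)

3,9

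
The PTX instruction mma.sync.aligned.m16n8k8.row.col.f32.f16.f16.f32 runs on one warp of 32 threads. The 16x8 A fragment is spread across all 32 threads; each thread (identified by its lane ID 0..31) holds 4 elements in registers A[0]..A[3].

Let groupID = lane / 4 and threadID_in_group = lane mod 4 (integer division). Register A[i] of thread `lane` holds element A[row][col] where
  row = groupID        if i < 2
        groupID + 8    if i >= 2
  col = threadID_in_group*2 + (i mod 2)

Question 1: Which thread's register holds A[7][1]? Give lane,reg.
28,1

r=7->g=7,rb=0  c=1->t=0,b0=1
L=7*4+0=28  i=0*2+1=1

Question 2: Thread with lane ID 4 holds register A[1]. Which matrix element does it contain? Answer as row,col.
lane 4→4/4=1, 4 mod 4=0
i=1  r:1+0→1  c:2·0+1→1

1,1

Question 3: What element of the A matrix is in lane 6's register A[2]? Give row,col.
9,4

lane 6: gid=1 (6/4), tid=2 (6%4)
i=2: r=1+8=9, c=2*2+0=4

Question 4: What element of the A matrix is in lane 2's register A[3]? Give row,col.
L=2->gid=2>>2=0, tid=2&3=2
[3]->row 0+8=8  col 2·2+1=5

8,5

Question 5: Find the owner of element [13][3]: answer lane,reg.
r: 13->gid=5,r8=1  c: 3->tid=1,i&1=1
L=5*4+1=21  i=1*2+1=3

21,3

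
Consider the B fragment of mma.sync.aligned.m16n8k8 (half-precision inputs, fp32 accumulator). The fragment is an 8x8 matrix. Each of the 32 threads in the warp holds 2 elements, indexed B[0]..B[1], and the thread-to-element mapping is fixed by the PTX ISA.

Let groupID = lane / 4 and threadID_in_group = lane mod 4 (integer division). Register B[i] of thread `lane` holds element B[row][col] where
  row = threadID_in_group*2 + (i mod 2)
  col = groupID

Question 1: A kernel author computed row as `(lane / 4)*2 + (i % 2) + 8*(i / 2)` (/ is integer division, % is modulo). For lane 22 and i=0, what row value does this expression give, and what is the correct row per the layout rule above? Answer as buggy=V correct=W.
buggy=10 correct=4

`(lane / 4)*2 + (i % 2) + 8*(i / 2)`[22,0]->10
L=22->gid=22>>2=5, tid=22&3=2
[0]->row 2·2+0=4  col gid=5
row: 10 vs 4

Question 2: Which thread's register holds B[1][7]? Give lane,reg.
c=7→G=7  r=1→T=0,p=1
L=7*4+0=28  i=1=1

28,1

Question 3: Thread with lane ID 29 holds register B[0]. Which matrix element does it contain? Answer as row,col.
2,7

29: gr=7,th=1
[0] (1*2+0,7) = (2,7)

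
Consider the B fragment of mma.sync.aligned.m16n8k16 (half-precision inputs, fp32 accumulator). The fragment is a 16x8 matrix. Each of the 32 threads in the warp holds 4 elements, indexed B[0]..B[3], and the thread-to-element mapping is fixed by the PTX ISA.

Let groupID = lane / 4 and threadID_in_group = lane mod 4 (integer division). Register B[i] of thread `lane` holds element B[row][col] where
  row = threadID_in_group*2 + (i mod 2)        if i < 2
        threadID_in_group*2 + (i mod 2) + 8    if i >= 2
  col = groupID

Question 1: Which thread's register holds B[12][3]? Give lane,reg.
14,2

c:3=>grp=3  r:12=>rB=1,tig=2,lo=0
L=3*4+2=14  i=1*2+0=2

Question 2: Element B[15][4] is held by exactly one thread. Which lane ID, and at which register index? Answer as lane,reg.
c: 4->gid=4  r: 15->r8=1,tid=3,i&1=1
L=4*4+3=19  i=1*2+1=3

19,3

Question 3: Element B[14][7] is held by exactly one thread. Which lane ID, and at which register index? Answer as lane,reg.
c=7→G=7  r=14→rhi=1,T=3,p=0
L=7*4+3=31  i=1*2+0=2

31,2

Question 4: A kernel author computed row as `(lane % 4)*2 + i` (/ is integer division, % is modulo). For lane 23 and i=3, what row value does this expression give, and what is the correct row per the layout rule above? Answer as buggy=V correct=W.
`(lane % 4)*2 + i`[23,3]->9
L=23->g=23>>2=5, t=23&3=3
[3]->row 3·2+1+8=15  col g=5
row: 9 vs 15

buggy=9 correct=15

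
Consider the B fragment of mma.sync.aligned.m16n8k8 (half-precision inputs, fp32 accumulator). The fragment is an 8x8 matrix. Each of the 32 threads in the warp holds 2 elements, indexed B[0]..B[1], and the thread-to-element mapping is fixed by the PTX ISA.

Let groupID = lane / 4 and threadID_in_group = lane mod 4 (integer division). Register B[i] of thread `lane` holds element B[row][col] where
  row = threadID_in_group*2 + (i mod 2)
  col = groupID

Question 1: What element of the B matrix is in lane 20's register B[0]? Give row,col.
20: gr=5,th=0
[0] (0*2+0,5) = (0,5)

0,5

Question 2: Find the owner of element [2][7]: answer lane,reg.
29,0

c=7→G=7  r=2→T=1,p=0
L=7*4+1=29  i=0=0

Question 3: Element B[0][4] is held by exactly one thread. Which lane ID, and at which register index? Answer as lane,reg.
c=4→G=4  r=0→T=0,p=0
L=4*4+0=16  i=0=0

16,0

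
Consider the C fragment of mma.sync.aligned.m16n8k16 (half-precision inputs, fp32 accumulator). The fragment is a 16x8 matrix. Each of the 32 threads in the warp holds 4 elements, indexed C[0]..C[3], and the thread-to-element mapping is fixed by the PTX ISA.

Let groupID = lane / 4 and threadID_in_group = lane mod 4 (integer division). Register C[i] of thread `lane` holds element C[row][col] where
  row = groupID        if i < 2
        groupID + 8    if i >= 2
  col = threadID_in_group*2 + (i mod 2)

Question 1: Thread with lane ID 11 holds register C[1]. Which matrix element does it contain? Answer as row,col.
11: gid=2,tid=3
[1] (2+0,3*2+1) = (2,7)

2,7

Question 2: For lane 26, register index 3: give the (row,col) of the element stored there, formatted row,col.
14,5

L=26⇒gr=26>>2=6, th=26&3=2
[3]⇒row 6+8=14  col 2·2+1=5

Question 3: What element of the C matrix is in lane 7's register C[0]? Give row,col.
1,6

lane 7→7/4=1, 7 mod 4=3
i=0  r:1+0→1  c:2·3+0→6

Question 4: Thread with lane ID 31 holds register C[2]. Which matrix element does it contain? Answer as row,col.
L=31->gid=31>>2=7, tid=31&3=3
[2]->row 7+8=15  col 3·2+0=6

15,6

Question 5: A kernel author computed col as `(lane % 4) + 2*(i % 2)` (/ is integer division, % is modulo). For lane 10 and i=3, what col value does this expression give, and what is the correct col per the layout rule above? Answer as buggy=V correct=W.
`(lane % 4) + 2*(i % 2)`[10,3]->4
10: g=2,t=2
[3] (2+8,2*2+1) = (10,5)
col: 4 vs 5

buggy=4 correct=5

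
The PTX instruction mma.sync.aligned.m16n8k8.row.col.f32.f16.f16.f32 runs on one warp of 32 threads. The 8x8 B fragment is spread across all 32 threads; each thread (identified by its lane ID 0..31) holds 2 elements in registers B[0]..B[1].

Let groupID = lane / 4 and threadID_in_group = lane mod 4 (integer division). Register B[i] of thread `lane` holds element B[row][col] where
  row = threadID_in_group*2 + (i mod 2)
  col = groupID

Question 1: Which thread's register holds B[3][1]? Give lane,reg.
5,1

c: 1->gid=1  r: 3->tid=1,i&1=1
L=1*4+1=5  i=1=1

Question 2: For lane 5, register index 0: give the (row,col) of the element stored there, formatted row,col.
2,1

lane 5->5/4=1, 5 mod 4=1
i=0  r:2·1+0->2  c:1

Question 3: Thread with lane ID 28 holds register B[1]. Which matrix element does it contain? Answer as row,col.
lane 28->28/4=7, 28 mod 4=0
i=1  r:2·0+1->1  c:7

1,7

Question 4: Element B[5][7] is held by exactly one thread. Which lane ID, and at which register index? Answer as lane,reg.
30,1

c: 7->gid=7  r: 5->tid=2,i&1=1
L=7*4+2=30  i=1=1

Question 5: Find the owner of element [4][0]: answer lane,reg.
2,0

c: 0->gid=0  r: 4->tid=2,i&1=0
L=0*4+2=2  i=0=0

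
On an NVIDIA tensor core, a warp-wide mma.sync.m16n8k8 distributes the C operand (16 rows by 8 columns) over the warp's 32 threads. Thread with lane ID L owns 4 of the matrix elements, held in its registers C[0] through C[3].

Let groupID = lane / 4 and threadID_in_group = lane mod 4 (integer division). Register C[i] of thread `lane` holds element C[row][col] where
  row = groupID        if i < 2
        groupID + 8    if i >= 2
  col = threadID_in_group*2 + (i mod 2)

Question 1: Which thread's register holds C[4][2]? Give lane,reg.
r=4→G=4,rhi=0  c=2→T=1,p=0
L=4*4+1=17  i=0*2+0=0

17,0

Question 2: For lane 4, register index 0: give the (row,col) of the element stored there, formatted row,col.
1,0

L=4=>grp=4>>2=1, tig=4&3=0
[0]=>row 1+0=1  col 0·2+0=0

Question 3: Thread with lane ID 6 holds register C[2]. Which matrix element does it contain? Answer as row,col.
lane 6: gid=1 (6/4), tid=2 (6%4)
i=2: r=1+8=9, c=2*2+0=4

9,4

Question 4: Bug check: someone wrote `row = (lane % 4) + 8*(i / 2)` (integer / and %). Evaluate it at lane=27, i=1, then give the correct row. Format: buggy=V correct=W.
buggy=3 correct=6

`(lane % 4) + 8*(i / 2)`[27,1]->3
lane 27->27/4=6, 27 mod 4=3
i=1  r:6+0->6  c:2·3+1->7
row: 3 vs 6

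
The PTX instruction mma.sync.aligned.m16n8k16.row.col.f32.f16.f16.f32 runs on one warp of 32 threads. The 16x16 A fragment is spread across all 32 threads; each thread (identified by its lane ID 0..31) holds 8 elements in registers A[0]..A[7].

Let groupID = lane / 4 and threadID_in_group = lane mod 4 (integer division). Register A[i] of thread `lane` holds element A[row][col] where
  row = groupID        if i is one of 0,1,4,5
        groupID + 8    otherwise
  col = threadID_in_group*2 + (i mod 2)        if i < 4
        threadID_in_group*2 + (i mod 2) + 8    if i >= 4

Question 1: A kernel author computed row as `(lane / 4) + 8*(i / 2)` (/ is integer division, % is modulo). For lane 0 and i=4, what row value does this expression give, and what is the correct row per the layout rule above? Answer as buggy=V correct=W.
buggy=16 correct=0

`(lane / 4) + 8*(i / 2)`[0,4]=>16
lane 0: grp=0 (0/4), tig=0 (0%4)
i=4: r=0+0=0, c=0*2+0+8=8
row: 16 vs 0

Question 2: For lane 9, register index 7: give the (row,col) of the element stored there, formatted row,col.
10,11

lane 9: gr=2 (9/4), th=1 (9%4)
i=7: r=2+8=10, c=1*2+1+8=11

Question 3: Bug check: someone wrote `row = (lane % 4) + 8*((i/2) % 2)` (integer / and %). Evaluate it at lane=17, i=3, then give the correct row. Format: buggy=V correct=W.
buggy=9 correct=12

`(lane % 4) + 8*((i/2) % 2)`[17,3]=>9
lane 17=>17/4=4, 17 mod 4=1
i=3  r:4+8=>12  c:2·1+1+0=>3
row: 9 vs 12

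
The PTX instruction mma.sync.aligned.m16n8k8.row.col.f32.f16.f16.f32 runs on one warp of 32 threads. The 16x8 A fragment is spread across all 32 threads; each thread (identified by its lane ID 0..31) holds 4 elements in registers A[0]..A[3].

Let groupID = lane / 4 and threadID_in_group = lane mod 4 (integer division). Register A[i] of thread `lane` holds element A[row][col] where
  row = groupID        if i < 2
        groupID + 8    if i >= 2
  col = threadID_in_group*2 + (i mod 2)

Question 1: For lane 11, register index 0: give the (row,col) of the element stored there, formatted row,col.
L=11->gid=11>>2=2, tid=11&3=3
[0]->row 2+0=2  col 3·2+0=6

2,6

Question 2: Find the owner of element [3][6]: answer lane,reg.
15,0

r=3->g=3,rb=0  c=6->t=3,b0=0
L=3*4+3=15  i=0*2+0=0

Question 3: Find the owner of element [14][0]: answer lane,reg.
24,2

r=14->g=6,rb=1  c=0->t=0,b0=0
L=6*4+0=24  i=1*2+0=2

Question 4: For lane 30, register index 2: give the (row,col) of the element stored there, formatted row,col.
15,4

L=30->g=30>>2=7, t=30&3=2
[2]->row 7+8=15  col 2·2+0=4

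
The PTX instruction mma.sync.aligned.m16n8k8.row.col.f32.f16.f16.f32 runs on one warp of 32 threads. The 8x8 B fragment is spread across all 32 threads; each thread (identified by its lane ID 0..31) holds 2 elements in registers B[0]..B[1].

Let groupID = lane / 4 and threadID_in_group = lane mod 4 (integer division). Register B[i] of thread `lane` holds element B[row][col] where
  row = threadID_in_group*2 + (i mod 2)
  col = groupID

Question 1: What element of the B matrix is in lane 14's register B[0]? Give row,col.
L=14->gid=14>>2=3, tid=14&3=2
[0]->row 2·2+0=4  col gid=3

4,3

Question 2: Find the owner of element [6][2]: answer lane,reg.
11,0

c=2->g=2  r=6->t=3,b0=0
L=2*4+3=11  i=0=0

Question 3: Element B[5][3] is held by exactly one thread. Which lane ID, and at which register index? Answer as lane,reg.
c=3->g=3  r=5->t=2,b0=1
L=3*4+2=14  i=1=1

14,1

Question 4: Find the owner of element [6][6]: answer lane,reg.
c: 6->gid=6  r: 6->tid=3,i&1=0
L=6*4+3=27  i=0=0

27,0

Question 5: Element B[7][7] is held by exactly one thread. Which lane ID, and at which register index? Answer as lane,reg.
c=7⇒gr=7  r=7⇒th=3,odd=1
L=7*4+3=31  i=1=1

31,1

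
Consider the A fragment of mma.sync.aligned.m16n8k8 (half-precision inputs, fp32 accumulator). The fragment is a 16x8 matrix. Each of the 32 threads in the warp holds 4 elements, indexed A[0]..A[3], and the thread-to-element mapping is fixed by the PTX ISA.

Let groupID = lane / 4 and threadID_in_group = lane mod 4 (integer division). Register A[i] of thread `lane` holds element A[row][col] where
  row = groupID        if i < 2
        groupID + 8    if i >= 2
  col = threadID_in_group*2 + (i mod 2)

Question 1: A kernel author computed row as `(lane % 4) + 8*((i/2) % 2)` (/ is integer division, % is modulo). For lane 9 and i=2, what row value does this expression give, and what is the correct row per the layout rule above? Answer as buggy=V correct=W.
`(lane % 4) + 8*((i/2) % 2)`[9,2]->9
lane 9: g=2 (9/4), t=1 (9%4)
i=2: r=2+8=10, c=1*2+0=2
row: 9 vs 10

buggy=9 correct=10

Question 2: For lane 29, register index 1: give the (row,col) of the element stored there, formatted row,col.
7,3

L=29→G=29>>2=7, T=29&3=1
[1]→row 7+0=7  col 1·2+1=3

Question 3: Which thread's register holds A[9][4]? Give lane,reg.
r=9⇒gr=1,Rb=1  c=4⇒th=2,odd=0
L=1*4+2=6  i=1*2+0=2

6,2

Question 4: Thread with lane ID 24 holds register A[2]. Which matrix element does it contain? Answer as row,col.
14,0

lane 24: gid=6 (24/4), tid=0 (24%4)
i=2: r=6+8=14, c=0*2+0=0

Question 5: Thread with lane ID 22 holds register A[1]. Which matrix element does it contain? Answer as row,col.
5,5

lane 22⇒22/4=5, 22 mod 4=2
i=1  r:5+0⇒5  c:2·2+1⇒5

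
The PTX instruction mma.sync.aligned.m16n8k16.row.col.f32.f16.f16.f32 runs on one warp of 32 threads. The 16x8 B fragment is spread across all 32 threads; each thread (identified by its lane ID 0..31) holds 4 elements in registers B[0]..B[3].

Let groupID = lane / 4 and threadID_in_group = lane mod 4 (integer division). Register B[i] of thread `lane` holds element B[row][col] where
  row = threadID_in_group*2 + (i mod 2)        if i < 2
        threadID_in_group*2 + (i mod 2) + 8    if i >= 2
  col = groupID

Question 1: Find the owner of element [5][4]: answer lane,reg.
18,1

c=4→G=4  r=5→rhi=0,T=2,p=1
L=4*4+2=18  i=0*2+1=1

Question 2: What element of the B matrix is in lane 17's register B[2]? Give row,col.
lane 17⇒17/4=4, 17 mod 4=1
i=2  r:2·1+0+8⇒10  c:4

10,4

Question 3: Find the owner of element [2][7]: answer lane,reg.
29,0

c:7=>grp=7  r:2=>rB=0,tig=1,lo=0
L=7*4+1=29  i=0*2+0=0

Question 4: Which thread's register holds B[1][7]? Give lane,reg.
28,1

c: 7->gid=7  r: 1->r8=0,tid=0,i&1=1
L=7*4+0=28  i=0*2+1=1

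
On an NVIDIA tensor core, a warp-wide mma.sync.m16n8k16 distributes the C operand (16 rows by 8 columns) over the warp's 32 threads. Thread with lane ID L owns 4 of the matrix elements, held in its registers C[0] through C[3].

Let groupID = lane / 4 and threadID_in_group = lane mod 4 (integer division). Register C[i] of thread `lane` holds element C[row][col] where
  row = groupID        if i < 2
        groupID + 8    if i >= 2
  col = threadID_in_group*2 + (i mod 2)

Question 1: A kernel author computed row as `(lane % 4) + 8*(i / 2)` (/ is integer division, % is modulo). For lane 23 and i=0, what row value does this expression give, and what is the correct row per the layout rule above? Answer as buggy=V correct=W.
buggy=3 correct=5

`(lane % 4) + 8*(i / 2)`[23,0]=>3
23: grp=5,tig=3
[0] (5+0,3*2+0) = (5,6)
row: 3 vs 5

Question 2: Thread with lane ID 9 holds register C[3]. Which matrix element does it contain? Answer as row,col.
lane 9: gid=2 (9/4), tid=1 (9%4)
i=3: r=2+8=10, c=1*2+1=3

10,3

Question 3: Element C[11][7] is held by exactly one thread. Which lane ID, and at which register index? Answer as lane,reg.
r: 11->gid=3,r8=1  c: 7->tid=3,i&1=1
L=3*4+3=15  i=1*2+1=3

15,3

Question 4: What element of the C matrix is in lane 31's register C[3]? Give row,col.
31: gid=7,tid=3
[3] (7+8,3*2+1) = (15,7)

15,7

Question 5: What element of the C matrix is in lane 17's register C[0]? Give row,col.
lane 17: G=4 (17/4), T=1 (17%4)
i=0: r=4+0=4, c=1*2+0=2

4,2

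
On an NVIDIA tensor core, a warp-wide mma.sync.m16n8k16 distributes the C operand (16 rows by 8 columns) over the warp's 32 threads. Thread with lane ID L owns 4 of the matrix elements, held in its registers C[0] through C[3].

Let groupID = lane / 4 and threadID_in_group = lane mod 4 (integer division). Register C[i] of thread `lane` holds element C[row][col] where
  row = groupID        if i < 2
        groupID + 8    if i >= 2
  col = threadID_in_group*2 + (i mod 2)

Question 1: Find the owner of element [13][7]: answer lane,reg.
23,3

r=13→G=5,rhi=1  c=7→T=3,p=1
L=5*4+3=23  i=1*2+1=3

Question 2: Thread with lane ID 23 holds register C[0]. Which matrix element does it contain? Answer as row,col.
lane 23⇒23/4=5, 23 mod 4=3
i=0  r:5+0⇒5  c:2·3+0⇒6

5,6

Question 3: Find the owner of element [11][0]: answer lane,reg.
12,2

r:11=>grp=3,rB=1  c:0=>tig=0,lo=0
L=3*4+0=12  i=1*2+0=2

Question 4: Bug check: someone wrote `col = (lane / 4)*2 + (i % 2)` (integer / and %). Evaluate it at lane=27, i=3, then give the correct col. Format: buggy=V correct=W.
buggy=13 correct=7

`(lane / 4)*2 + (i % 2)`[27,3]→13
27: G=6,T=3
[3] (6+8,3*2+1) = (14,7)
col: 13 vs 7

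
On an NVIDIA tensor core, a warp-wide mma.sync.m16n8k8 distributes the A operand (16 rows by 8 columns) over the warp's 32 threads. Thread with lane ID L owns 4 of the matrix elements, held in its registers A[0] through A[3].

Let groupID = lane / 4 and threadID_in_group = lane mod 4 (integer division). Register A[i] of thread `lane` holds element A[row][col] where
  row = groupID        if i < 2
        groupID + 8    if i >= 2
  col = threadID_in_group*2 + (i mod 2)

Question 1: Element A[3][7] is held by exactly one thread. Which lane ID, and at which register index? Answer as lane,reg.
15,1

r: 3->gid=3,r8=0  c: 7->tid=3,i&1=1
L=3*4+3=15  i=0*2+1=1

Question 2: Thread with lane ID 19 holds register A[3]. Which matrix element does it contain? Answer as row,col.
19: G=4,T=3
[3] (4+8,3*2+1) = (12,7)

12,7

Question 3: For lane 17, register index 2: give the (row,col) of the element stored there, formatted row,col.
12,2

lane 17: G=4 (17/4), T=1 (17%4)
i=2: r=4+8=12, c=1*2+0=2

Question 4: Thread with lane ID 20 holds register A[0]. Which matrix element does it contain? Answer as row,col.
L=20=>grp=20>>2=5, tig=20&3=0
[0]=>row 5+0=5  col 0·2+0=0

5,0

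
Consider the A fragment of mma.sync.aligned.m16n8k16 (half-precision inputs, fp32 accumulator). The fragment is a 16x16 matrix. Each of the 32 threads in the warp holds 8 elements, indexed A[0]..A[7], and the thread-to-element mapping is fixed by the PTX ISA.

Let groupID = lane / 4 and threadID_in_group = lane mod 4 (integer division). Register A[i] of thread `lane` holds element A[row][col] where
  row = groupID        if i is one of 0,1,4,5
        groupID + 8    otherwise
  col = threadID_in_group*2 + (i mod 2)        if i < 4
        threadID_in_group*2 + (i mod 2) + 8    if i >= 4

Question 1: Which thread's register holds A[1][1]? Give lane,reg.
r:1=>grp=1,rB=0  c:1=>cB=0,tig=0,lo=1
L=1*4+0=4  i=0*4+0*2+1=1

4,1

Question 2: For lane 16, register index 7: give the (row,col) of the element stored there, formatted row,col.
12,9

L=16⇒gr=16>>2=4, th=16&3=0
[7]⇒row 4+8=12  col 0·2+1+8=9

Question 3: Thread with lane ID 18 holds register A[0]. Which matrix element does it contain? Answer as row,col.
4,4

L=18->g=18>>2=4, t=18&3=2
[0]->row 4+0=4  col 2·2+0+0=4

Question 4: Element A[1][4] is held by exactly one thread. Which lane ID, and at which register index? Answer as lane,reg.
r=1⇒gr=1,Rb=0  c=4⇒Cb=0,th=2,odd=0
L=1*4+2=6  i=0*4+0*2+0=0

6,0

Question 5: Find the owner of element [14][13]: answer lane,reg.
26,7

r=14→G=6,rhi=1  c=13→chi=1,T=2,p=1
L=6*4+2=26  i=1*4+1*2+1=7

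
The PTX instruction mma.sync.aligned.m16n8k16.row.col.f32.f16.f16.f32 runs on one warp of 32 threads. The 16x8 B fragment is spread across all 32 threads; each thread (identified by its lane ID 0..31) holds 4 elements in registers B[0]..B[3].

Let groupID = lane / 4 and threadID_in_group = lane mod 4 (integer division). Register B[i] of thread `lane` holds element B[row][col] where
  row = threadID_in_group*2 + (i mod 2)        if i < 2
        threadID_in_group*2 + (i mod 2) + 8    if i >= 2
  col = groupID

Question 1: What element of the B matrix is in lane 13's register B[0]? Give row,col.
2,3

L=13=>grp=13>>2=3, tig=13&3=1
[0]=>row 1·2+0+0=2  col grp=3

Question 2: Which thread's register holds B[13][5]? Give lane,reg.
22,3

c=5->g=5  r=13->rb=1,t=2,b0=1
L=5*4+2=22  i=1*2+1=3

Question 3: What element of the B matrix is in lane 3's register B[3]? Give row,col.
L=3=>grp=3>>2=0, tig=3&3=3
[3]=>row 3·2+1+8=15  col grp=0

15,0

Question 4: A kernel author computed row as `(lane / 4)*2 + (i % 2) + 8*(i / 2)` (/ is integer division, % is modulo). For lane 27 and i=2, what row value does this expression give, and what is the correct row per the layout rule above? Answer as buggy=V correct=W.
`(lane / 4)*2 + (i % 2) + 8*(i / 2)`[27,2]->20
L=27->gid=27>>2=6, tid=27&3=3
[2]->row 3·2+0+8=14  col gid=6
row: 20 vs 14

buggy=20 correct=14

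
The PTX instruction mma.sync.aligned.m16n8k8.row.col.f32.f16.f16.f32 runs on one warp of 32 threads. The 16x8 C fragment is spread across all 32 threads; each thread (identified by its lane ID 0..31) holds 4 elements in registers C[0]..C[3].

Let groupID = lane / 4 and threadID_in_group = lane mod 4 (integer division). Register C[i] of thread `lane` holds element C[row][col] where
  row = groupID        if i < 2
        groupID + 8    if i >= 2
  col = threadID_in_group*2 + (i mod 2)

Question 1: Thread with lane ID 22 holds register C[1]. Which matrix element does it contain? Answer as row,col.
lane 22: gid=5 (22/4), tid=2 (22%4)
i=1: r=5+0=5, c=2*2+1=5

5,5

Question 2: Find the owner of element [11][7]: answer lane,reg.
15,3

r=11⇒gr=3,Rb=1  c=7⇒th=3,odd=1
L=3*4+3=15  i=1*2+1=3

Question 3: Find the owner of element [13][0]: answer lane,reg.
20,2

r: 13->gid=5,r8=1  c: 0->tid=0,i&1=0
L=5*4+0=20  i=1*2+0=2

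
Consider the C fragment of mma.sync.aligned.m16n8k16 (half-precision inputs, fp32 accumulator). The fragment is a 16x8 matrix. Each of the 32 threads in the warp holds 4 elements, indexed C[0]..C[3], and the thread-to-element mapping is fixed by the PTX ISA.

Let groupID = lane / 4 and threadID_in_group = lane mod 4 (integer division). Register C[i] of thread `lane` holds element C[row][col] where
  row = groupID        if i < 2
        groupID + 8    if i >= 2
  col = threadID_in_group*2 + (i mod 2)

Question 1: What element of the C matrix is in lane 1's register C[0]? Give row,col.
1: gr=0,th=1
[0] (0+0,1*2+0) = (0,2)

0,2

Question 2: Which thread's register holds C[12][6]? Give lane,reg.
19,2

r=12→G=4,rhi=1  c=6→T=3,p=0
L=4*4+3=19  i=1*2+0=2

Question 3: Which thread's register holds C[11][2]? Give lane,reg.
r:11=>grp=3,rB=1  c:2=>tig=1,lo=0
L=3*4+1=13  i=1*2+0=2

13,2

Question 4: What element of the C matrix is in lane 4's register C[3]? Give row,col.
9,1

lane 4→4/4=1, 4 mod 4=0
i=3  r:1+8→9  c:2·0+1→1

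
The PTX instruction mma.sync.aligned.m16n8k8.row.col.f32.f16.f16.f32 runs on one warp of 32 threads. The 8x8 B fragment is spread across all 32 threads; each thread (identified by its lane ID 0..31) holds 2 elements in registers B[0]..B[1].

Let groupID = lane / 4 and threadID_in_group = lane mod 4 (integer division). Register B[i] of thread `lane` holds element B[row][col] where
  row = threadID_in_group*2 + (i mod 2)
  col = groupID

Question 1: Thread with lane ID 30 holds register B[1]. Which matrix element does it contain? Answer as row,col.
lane 30: grp=7 (30/4), tig=2 (30%4)
i=1: r=2*2+1=5, c=grp=7

5,7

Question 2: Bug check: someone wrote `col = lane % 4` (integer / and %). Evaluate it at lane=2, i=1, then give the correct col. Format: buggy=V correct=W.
buggy=2 correct=0

`lane % 4`[2,1]->2
lane 2->2/4=0, 2 mod 4=2
i=1  r:2·2+1->5  c:0
col: 2 vs 0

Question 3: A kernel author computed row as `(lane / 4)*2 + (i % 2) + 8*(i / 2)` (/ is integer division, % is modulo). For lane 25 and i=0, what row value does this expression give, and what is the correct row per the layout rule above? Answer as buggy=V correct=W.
buggy=12 correct=2

`(lane / 4)*2 + (i % 2) + 8*(i / 2)`[25,0]⇒12
lane 25⇒25/4=6, 25 mod 4=1
i=0  r:2·1+0⇒2  c:6
row: 12 vs 2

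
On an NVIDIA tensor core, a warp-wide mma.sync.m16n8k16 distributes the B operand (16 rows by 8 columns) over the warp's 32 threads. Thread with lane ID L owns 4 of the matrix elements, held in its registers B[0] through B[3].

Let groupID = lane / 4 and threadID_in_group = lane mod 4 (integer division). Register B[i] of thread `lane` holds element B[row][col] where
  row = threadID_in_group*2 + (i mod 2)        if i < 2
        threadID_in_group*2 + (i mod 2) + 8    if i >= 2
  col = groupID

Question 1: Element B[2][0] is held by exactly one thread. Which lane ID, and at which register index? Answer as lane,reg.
1,0

c=0->g=0  r=2->rb=0,t=1,b0=0
L=0*4+1=1  i=0*2+0=0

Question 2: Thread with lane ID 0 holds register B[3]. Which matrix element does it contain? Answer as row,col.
0: gid=0,tid=0
[3] (0*2+1+8,0) = (9,0)

9,0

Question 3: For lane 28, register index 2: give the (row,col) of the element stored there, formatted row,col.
8,7

L=28->gid=28>>2=7, tid=28&3=0
[2]->row 0·2+0+8=8  col gid=7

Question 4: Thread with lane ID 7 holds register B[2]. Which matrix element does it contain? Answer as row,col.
14,1

lane 7->7/4=1, 7 mod 4=3
i=2  r:2·3+0+8->14  c:1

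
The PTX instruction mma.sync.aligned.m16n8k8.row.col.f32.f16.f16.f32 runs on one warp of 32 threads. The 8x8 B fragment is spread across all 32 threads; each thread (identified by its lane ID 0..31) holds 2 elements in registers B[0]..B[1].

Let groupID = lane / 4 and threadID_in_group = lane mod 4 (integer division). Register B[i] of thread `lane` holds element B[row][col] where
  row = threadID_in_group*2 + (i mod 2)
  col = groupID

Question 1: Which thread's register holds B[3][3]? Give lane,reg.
13,1

c=3→G=3  r=3→T=1,p=1
L=3*4+1=13  i=1=1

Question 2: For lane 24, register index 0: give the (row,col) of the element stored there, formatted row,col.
L=24⇒gr=24>>2=6, th=24&3=0
[0]⇒row 0·2+0=0  col gr=6

0,6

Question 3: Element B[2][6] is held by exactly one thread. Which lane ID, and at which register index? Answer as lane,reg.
c=6->g=6  r=2->t=1,b0=0
L=6*4+1=25  i=0=0

25,0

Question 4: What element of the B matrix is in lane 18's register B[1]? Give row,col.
5,4

L=18⇒gr=18>>2=4, th=18&3=2
[1]⇒row 2·2+1=5  col gr=4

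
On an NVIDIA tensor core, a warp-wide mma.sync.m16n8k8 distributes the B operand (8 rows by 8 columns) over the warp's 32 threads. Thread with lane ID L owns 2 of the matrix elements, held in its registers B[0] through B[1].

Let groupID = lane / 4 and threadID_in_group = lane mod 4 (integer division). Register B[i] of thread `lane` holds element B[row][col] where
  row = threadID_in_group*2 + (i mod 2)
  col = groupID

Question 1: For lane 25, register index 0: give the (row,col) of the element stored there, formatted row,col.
L=25->gid=25>>2=6, tid=25&3=1
[0]->row 1·2+0=2  col gid=6

2,6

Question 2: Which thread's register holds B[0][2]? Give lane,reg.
8,0

c=2→G=2  r=0→T=0,p=0
L=2*4+0=8  i=0=0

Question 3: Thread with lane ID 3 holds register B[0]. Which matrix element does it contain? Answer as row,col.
lane 3->3/4=0, 3 mod 4=3
i=0  r:2·3+0->6  c:0

6,0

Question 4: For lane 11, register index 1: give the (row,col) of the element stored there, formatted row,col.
L=11->gid=11>>2=2, tid=11&3=3
[1]->row 3·2+1=7  col gid=2

7,2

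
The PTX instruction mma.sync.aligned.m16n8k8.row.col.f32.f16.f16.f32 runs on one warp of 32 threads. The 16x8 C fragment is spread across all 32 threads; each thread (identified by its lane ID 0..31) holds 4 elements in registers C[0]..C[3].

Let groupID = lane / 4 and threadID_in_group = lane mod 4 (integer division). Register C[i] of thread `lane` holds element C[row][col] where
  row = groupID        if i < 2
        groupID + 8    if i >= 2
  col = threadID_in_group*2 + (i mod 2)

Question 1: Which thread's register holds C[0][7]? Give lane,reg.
3,1

r:0=>grp=0,rB=0  c:7=>tig=3,lo=1
L=0*4+3=3  i=0*2+1=1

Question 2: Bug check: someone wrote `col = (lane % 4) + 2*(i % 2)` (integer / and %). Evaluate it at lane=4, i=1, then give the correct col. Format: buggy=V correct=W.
`(lane % 4) + 2*(i % 2)`[4,1]=>2
lane 4: grp=1 (4/4), tig=0 (4%4)
i=1: r=1+0=1, c=0*2+1=1
col: 2 vs 1

buggy=2 correct=1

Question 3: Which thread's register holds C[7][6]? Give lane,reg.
31,0

r=7→G=7,rhi=0  c=6→T=3,p=0
L=7*4+3=31  i=0*2+0=0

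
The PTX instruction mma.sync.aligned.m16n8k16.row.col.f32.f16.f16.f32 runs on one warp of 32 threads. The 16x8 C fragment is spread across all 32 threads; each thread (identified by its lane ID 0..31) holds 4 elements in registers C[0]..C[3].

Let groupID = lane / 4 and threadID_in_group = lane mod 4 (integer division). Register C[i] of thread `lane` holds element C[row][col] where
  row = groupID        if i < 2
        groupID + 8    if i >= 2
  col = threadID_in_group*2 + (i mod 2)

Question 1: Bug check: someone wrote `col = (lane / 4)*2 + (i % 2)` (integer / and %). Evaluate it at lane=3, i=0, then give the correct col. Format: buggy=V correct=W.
buggy=0 correct=6

`(lane / 4)*2 + (i % 2)`[3,0]->0
L=3->g=3>>2=0, t=3&3=3
[0]->row 0+0=0  col 3·2+0=6
col: 0 vs 6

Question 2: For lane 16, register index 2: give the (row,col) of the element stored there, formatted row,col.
12,0

L=16→G=16>>2=4, T=16&3=0
[2]→row 4+8=12  col 0·2+0=0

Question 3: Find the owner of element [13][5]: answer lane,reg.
r: 13->gid=5,r8=1  c: 5->tid=2,i&1=1
L=5*4+2=22  i=1*2+1=3

22,3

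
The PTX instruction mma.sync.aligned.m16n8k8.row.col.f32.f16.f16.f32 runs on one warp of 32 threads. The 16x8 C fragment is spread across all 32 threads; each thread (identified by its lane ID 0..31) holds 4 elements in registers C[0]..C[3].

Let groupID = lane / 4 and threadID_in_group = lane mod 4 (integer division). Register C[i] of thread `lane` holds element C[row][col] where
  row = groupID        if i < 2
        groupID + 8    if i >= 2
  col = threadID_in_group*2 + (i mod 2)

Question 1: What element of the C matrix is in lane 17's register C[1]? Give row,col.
4,3

lane 17→17/4=4, 17 mod 4=1
i=1  r:4+0→4  c:2·1+1→3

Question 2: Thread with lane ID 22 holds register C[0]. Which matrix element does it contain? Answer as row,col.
5,4

22: grp=5,tig=2
[0] (5+0,2*2+0) = (5,4)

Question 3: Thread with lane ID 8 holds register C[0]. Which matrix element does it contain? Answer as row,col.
2,0

lane 8: grp=2 (8/4), tig=0 (8%4)
i=0: r=2+0=2, c=0*2+0=0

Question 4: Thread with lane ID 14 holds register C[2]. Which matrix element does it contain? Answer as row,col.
11,4

14: gid=3,tid=2
[2] (3+8,2*2+0) = (11,4)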